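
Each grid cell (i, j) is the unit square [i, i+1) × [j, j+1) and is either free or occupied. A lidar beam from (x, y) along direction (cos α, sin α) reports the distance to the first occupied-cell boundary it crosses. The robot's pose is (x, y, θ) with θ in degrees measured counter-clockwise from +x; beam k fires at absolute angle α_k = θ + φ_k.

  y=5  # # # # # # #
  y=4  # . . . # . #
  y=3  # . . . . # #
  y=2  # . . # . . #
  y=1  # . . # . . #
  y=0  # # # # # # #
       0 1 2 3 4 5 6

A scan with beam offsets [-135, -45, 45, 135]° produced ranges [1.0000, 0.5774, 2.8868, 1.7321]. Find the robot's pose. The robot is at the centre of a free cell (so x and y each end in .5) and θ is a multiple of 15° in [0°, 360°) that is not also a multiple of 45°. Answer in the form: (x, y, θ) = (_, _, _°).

(x, y, θ) = (2.5, 2.5, 75°)

Candidates: 16 free-cell centres × 16 headings = 256 poses. Raycast each; keep the one whose scan matches to 4 dp.
  (1.5, 4.5, 75°): beam 1 = 3.0000 ≠ 1.0000 ✗
  (5.5, 2.5, 300°): beam 1 = 1.5529 ≠ 1.0000 ✗
  (4.5, 2.5, 150°): beam 1 = 1.5529 ≠ 1.0000 ✗
  …
  (2.5, 2.5, 75°): r_1=1.0000, r_2=0.5774, r_3=2.8868, r_4=1.7321 — all match ✓
No second candidate reproduces the full scan.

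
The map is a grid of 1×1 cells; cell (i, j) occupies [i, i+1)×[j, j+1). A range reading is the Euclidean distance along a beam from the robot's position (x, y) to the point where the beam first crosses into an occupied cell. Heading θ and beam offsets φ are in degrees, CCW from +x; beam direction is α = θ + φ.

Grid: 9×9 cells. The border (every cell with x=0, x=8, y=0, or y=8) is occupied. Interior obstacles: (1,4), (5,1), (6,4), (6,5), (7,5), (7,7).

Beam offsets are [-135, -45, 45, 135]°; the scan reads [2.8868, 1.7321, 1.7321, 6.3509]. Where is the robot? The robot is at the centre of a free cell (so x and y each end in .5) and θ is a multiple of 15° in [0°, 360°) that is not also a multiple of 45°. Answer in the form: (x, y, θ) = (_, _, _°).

(x, y, θ) = (3.5, 2.5, 285°)

Candidates: 43 free-cell centres × 16 headings = 688 poses. Raycast each; keep the one whose scan matches to 4 dp.
  (1.5, 2.5, 120°): beam 1 = 3.6235 ≠ 2.8868 ✗
  (7.5, 6.5, 300°): beam 1 = 5.7956 ≠ 2.8868 ✗
  (1.5, 5.5, 285°): beam 1 = 0.5774 ≠ 2.8868 ✗
  (3.5, 3.5, 210°): beam 1 = 4.6587 ≠ 2.8868 ✗
  (3.5, 3.5, 300°): beam 1 = 1.9319 ≠ 2.8868 ✗
  …
  (3.5, 2.5, 285°): r_1=2.8868, r_2=1.7321, r_3=1.7321, r_4=6.3509 — all match ✓
No second candidate reproduces the full scan.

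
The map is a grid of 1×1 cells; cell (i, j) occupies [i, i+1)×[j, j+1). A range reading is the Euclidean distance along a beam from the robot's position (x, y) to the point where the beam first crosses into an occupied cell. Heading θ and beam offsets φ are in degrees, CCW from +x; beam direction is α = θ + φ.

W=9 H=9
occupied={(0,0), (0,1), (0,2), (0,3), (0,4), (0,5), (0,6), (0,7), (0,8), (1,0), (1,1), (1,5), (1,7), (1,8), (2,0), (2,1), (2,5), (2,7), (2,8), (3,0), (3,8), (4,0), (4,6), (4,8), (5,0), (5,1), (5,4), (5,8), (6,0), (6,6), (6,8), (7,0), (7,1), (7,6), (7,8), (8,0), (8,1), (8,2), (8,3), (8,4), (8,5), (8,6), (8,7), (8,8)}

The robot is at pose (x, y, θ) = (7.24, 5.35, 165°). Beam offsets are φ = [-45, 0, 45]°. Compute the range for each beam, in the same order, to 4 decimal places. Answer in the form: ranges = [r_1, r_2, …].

ranges = [0.7506, 2.5114, 1.4318]

beam 1: φ=-45°, α=120°
  direction (-0.5000, 0.8660); cell (7,5); t to first gridline: x 0.4800, y 0.7506 (then +2.0000 / +1.1547)
    (6,5) via x @ 0.4800
    (6,6) via y @ 0.7506  # hit
  → r_1 = 0.7506
beam 2: φ=0°, α=165°
  direction (-0.9659, 0.2588); cell (7,5); t to first gridline: x 0.2485, y 2.5114 (then +1.0353 / +3.8637)
    (6,5) via x @ 0.2485
    (5,5) via x @ 1.2837
    (4,5) via x @ 2.3190
    (4,6) via y @ 2.5114  # hit
  → r_2 = 2.5114
beam 3: φ=45°, α=210°
  direction (-0.8660, -0.5000); cell (7,5); t to first gridline: x 0.2771, y 0.7000 (then +1.1547 / +2.0000)
    (6,5) via x @ 0.2771
    (6,4) via y @ 0.7000
    (5,4) via x @ 1.4318  # hit
  → r_3 = 1.4318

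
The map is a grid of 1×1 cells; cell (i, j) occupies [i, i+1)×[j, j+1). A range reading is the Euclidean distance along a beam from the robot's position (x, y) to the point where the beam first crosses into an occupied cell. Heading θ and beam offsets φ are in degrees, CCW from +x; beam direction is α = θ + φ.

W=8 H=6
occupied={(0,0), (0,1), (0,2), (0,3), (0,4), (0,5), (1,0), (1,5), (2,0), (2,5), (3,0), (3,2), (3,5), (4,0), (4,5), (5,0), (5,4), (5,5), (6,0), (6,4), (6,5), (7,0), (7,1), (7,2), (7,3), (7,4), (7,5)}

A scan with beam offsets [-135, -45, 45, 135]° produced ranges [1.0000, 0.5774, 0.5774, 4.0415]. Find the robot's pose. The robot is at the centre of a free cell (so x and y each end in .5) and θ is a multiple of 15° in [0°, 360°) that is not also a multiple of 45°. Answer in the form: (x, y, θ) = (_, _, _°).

Enumerate (i+0.5, j+0.5, θ) over the 21 free cells and 16 admissible headings. For each, cast all 4 beams and compare to the given ranges.
  (4.5, 1.5, 150°): beam 1 = 2.5882 ≠ 1.0000 ✗
  (1.5, 2.5, 345°): beam 1 = 0.5774 ≠ 1.0000 ✗
  (1.5, 1.5, 330°): beam 1 = 0.5176 ≠ 1.0000 ✗
  (6.5, 1.5, 30°): beam 1 = 0.5176 ≠ 1.0000 ✗
  …
  (1.5, 4.5, 165°): r_1=1.0000, r_2=0.5774, r_3=0.5774, r_4=4.0415 — all match ✓
No second candidate reproduces the full scan.

(x, y, θ) = (1.5, 4.5, 165°)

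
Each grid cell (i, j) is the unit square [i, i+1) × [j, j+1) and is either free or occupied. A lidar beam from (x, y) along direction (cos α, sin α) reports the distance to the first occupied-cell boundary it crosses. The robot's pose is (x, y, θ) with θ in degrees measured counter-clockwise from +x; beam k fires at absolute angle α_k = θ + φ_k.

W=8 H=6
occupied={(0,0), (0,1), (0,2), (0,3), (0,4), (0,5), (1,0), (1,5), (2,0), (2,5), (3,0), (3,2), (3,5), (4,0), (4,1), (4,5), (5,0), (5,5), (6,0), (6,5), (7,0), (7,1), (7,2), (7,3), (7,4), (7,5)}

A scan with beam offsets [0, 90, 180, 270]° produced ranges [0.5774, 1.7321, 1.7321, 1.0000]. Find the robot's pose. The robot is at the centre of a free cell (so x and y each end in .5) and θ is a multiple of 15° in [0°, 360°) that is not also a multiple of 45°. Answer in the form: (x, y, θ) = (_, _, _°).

(x, y, θ) = (2.5, 4.5, 120°)

Enumerate (i+0.5, j+0.5, θ) over the 22 free cells and 16 admissible headings. For each, cast all 4 beams and compare to the given ranges.
  (2.5, 4.5, 105°): beam 1 = 0.5176 ≠ 0.5774 ✗
  (5.5, 3.5, 345°): beam 1 = 1.5529 ≠ 0.5774 ✗
  (3.5, 1.5, 255°): beam 1 = 0.5176 ≠ 0.5774 ✗
  (5.5, 3.5, 195°): beam 1 = 1.9319 ≠ 0.5774 ✗
  …
  (2.5, 4.5, 120°): r_1=0.5774, r_2=1.7321, r_3=1.7321, r_4=1.0000 — all match ✓
Only this pose fits every beam.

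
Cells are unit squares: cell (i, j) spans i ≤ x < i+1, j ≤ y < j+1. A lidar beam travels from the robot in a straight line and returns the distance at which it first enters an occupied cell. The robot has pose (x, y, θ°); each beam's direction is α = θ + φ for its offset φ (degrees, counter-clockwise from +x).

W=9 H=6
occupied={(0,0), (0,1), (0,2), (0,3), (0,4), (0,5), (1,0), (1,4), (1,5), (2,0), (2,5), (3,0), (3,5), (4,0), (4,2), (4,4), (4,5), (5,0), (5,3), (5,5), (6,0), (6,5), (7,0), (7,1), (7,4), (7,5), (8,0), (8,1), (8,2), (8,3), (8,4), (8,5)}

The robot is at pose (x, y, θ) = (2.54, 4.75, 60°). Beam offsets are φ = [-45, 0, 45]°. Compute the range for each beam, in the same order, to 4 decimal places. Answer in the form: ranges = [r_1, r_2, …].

ranges = [0.9659, 0.2887, 0.2588]

beam 1: φ=-45°, α=15°
  d=(0.9659,0.2588)  start (2,4)  tX=0.4762 tY=0.9659  stride 1/|dx|=1.0353 1/|dy|=3.8637
    cross x-line → (3,4), t=0.4762
    cross y-line → (3,5), t=0.9659 (wall)
  → r_1 = 0.9659
beam 2: φ=0°, α=60°
  d=(0.5000,0.8660)  start (2,4)  tX=0.9200 tY=0.2887  stride 1/|dx|=2.0000 1/|dy|=1.1547
    cross y-line → (2,5), t=0.2887 (wall)
  → r_2 = 0.2887
beam 3: φ=45°, α=105°
  d=(-0.2588,0.9659)  start (2,4)  tX=2.0864 tY=0.2588  stride 1/|dx|=3.8637 1/|dy|=1.0353
    cross y-line → (2,5), t=0.2588 (wall)
  → r_3 = 0.2588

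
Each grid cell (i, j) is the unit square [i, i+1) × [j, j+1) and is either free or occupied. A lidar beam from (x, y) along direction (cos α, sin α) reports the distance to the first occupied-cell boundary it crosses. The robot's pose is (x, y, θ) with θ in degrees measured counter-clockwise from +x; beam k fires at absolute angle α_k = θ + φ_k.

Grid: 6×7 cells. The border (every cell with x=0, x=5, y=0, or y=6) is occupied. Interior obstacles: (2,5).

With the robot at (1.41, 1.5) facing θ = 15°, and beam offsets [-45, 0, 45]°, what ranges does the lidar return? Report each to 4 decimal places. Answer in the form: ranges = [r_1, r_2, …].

ranges = [1.0000, 3.7166, 5.1962]

beam 1: φ=-45°, α=330°
  dir = (cos 330°, sin 330°) = (0.8660, -0.5000); from cell (1,1)
  next x-line at t=0.6813, next y-line at t=1.0000; Δt_x=1.1547, Δt_y=2.0000
    x: enter (2,1) at t=0.6813
    y: enter (2,0) at t=1.0000 ← occupied
  → r_1 = 1.0000
beam 2: φ=0°, α=15°
  dir = (cos 15°, sin 15°) = (0.9659, 0.2588); from cell (1,1)
  next x-line at t=0.6108, next y-line at t=1.9319; Δt_x=1.0353, Δt_y=3.8637
    x: enter (2,1) at t=0.6108
    x: enter (3,1) at t=1.6461
    y: enter (3,2) at t=1.9319
    x: enter (4,2) at t=2.6814
    x: enter (5,2) at t=3.7166 ← occupied
  → r_2 = 3.7166
beam 3: φ=45°, α=60°
  dir = (cos 60°, sin 60°) = (0.5000, 0.8660); from cell (1,1)
  next x-line at t=1.1800, next y-line at t=0.5774; Δt_x=2.0000, Δt_y=1.1547
    y: enter (1,2) at t=0.5774
    x: enter (2,2) at t=1.1800
    y: enter (2,3) at t=1.7321
    y: enter (2,4) at t=2.8868
    x: enter (3,4) at t=3.1800
    y: enter (3,5) at t=4.0415
    x: enter (4,5) at t=5.1800
    y: enter (4,6) at t=5.1962 ← occupied
  → r_3 = 5.1962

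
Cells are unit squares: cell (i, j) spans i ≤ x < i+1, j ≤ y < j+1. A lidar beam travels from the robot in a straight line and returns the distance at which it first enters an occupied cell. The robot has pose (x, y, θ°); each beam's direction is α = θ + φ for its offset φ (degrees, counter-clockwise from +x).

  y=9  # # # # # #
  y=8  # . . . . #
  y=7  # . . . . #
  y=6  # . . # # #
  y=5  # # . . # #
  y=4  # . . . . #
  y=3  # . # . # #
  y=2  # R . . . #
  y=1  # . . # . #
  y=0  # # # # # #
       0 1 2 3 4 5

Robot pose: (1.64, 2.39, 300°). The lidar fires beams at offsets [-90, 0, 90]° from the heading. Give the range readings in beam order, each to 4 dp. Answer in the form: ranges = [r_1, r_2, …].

beam 1: φ=-90°, α=210°
  dir = (cos 210°, sin 210°) = (-0.8660, -0.5000); from cell (1,2)
  next x-line at t=0.7390, next y-line at t=0.7800; Δt_x=1.1547, Δt_y=2.0000
    x: enter (0,2) at t=0.7390 ← occupied
  → r_1 = 0.7390
beam 2: φ=0°, α=300°
  dir = (cos 300°, sin 300°) = (0.5000, -0.8660); from cell (1,2)
  next x-line at t=0.7200, next y-line at t=0.4503; Δt_x=2.0000, Δt_y=1.1547
    y: enter (1,1) at t=0.4503
    x: enter (2,1) at t=0.7200
    y: enter (2,0) at t=1.6050 ← occupied
  → r_2 = 1.6050
beam 3: φ=90°, α=30°
  dir = (cos 30°, sin 30°) = (0.8660, 0.5000); from cell (1,2)
  next x-line at t=0.4157, next y-line at t=1.2200; Δt_x=1.1547, Δt_y=2.0000
    x: enter (2,2) at t=0.4157
    y: enter (2,3) at t=1.2200 ← occupied
  → r_3 = 1.2200

ranges = [0.7390, 1.6050, 1.2200]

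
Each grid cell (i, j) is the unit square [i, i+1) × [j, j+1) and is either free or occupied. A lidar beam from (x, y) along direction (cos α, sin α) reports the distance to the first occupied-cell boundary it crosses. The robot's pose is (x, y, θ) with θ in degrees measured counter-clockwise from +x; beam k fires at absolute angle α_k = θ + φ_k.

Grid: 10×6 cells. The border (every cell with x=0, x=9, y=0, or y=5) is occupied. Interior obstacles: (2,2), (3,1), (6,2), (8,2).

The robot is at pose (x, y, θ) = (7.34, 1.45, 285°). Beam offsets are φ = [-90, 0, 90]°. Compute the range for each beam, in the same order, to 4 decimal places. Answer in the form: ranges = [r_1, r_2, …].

ranges = [1.7387, 0.4659, 1.7186]

beam 1: φ=-90°, α=195°
  dir = (cos 195°, sin 195°) = (-0.9659, -0.2588); from cell (7,1)
  next x-line at t=0.3520, next y-line at t=1.7387; Δt_x=1.0353, Δt_y=3.8637
    x: enter (6,1) at t=0.3520
    x: enter (5,1) at t=1.3873
    y: enter (5,0) at t=1.7387 ← occupied
  → r_1 = 1.7387
beam 2: φ=0°, α=285°
  dir = (cos 285°, sin 285°) = (0.2588, -0.9659); from cell (7,1)
  next x-line at t=2.5500, next y-line at t=0.4659; Δt_x=3.8637, Δt_y=1.0353
    y: enter (7,0) at t=0.4659 ← occupied
  → r_2 = 0.4659
beam 3: φ=90°, α=15°
  dir = (cos 15°, sin 15°) = (0.9659, 0.2588); from cell (7,1)
  next x-line at t=0.6833, next y-line at t=2.1250; Δt_x=1.0353, Δt_y=3.8637
    x: enter (8,1) at t=0.6833
    x: enter (9,1) at t=1.7186 ← occupied
  → r_3 = 1.7186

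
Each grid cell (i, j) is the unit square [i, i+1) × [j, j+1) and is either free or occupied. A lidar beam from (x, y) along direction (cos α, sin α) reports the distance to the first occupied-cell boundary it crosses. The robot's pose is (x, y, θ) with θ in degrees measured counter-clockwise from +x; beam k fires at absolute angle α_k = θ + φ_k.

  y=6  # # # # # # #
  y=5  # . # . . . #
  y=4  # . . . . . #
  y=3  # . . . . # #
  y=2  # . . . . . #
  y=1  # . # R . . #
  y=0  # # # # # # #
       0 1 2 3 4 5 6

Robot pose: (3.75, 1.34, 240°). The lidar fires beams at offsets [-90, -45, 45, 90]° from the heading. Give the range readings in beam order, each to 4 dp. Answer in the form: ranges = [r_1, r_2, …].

ranges = [0.8660, 0.7765, 0.3520, 0.6800]

beam 1: φ=-90°, α=150°
  cosα=-0.8660 sinα=0.5000 | (3,1) | tMaxX 0.8660 tMaxY 1.3200 | tΔX 1.1547 tΔY 2.0000
    t=0.8660 [x] (2,1) — stop
  → r_1 = 0.8660
beam 2: φ=-45°, α=195°
  cosα=-0.9659 sinα=-0.2588 | (3,1) | tMaxX 0.7765 tMaxY 1.3137 | tΔX 1.0353 tΔY 3.8637
    t=0.7765 [x] (2,1) — stop
  → r_2 = 0.7765
beam 3: φ=45°, α=285°
  cosα=0.2588 sinα=-0.9659 | (3,1) | tMaxX 0.9659 tMaxY 0.3520 | tΔX 3.8637 tΔY 1.0353
    t=0.3520 [y] (3,0) — stop
  → r_3 = 0.3520
beam 4: φ=90°, α=330°
  cosα=0.8660 sinα=-0.5000 | (3,1) | tMaxX 0.2887 tMaxY 0.6800 | tΔX 1.1547 tΔY 2.0000
    t=0.2887 [x] (4,1)
    t=0.6800 [y] (4,0) — stop
  → r_4 = 0.6800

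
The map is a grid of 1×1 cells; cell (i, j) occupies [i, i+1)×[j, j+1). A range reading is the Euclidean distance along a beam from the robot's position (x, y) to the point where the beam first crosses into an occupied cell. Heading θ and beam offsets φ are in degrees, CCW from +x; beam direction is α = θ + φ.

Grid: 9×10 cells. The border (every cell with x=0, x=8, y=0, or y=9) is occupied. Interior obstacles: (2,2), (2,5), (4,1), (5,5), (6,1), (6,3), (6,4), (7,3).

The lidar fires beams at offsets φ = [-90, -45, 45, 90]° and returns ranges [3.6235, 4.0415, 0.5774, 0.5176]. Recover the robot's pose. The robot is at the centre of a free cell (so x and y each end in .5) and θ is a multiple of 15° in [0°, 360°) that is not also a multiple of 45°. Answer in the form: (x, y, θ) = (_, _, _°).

(x, y, θ) = (6.5, 5.5, 165°)

Enumerate (i+0.5, j+0.5, θ) over the 48 free cells and 16 admissible headings. For each, cast all 4 beams and compare to the given ranges.
  (2.5, 7.5, 210°): beam 1 = 1.7321 ≠ 3.6235 ✗
  (2.5, 6.5, 255°): beam 1 = 1.5529 ≠ 3.6235 ✗
  (7.5, 4.5, 30°): beam 1 = 0.5774 ≠ 3.6235 ✗
  (7.5, 5.5, 285°): beam 1 = 1.5529 ≠ 3.6235 ✗
  (1.5, 4.5, 60°): beam 1 = 5.1962 ≠ 3.6235 ✗
  …
  (6.5, 5.5, 165°): r_1=3.6235, r_2=4.0415, r_3=0.5774, r_4=0.5176 — all match ✓
Only this pose fits every beam.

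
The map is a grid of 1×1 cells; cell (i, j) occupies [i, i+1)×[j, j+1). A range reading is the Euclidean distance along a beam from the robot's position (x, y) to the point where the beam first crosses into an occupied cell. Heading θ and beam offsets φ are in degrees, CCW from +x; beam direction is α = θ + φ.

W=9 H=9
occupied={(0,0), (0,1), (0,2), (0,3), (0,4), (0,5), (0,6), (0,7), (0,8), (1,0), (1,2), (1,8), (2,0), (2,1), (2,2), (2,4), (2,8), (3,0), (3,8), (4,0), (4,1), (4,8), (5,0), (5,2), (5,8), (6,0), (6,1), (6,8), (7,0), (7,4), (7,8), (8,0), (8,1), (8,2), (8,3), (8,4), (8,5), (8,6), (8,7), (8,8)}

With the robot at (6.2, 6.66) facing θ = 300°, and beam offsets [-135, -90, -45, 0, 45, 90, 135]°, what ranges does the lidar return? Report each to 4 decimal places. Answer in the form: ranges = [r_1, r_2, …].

ranges = [5.1774, 3.6950, 3.7891, 1.9168, 1.8635, 2.0785, 1.3873]

beam 1: φ=-135°, α=165°
  cosα=-0.9659 sinα=0.2588 | (6,6) | tMaxX 0.2071 tMaxY 1.3137 | tΔX 1.0353 tΔY 3.8637
    t=0.2071 [x] (5,6)
    t=1.2423 [x] (4,6)
    t=1.3137 [y] (4,7)
    t=2.2776 [x] (3,7)
    t=3.3129 [x] (2,7)
    t=4.3482 [x] (1,7)
    t=5.1774 [y] (1,8) — stop
  → r_1 = 5.1774
beam 2: φ=-90°, α=210°
  cosα=-0.8660 sinα=-0.5000 | (6,6) | tMaxX 0.2309 tMaxY 1.3200 | tΔX 1.1547 tΔY 2.0000
    t=0.2309 [x] (5,6)
    t=1.3200 [y] (5,5)
    t=1.3856 [x] (4,5)
    t=2.5403 [x] (3,5)
    t=3.3200 [y] (3,4)
    t=3.6950 [x] (2,4) — stop
  → r_2 = 3.6950
beam 3: φ=-45°, α=255°
  cosα=-0.2588 sinα=-0.9659 | (6,6) | tMaxX 0.7727 tMaxY 0.6833 | tΔX 3.8637 tΔY 1.0353
    t=0.6833 [y] (6,5)
    t=0.7727 [x] (5,5)
    t=1.7186 [y] (5,4)
    t=2.7538 [y] (5,3)
    t=3.7891 [y] (5,2) — stop
  → r_3 = 3.7891
beam 4: φ=0°, α=300°
  cosα=0.5000 sinα=-0.8660 | (6,6) | tMaxX 1.6000 tMaxY 0.7621 | tΔX 2.0000 tΔY 1.1547
    t=0.7621 [y] (6,5)
    t=1.6000 [x] (7,5)
    t=1.9168 [y] (7,4) — stop
  → r_4 = 1.9168
beam 5: φ=45°, α=345°
  cosα=0.9659 sinα=-0.2588 | (6,6) | tMaxX 0.8282 tMaxY 2.5500 | tΔX 1.0353 tΔY 3.8637
    t=0.8282 [x] (7,6)
    t=1.8635 [x] (8,6) — stop
  → r_5 = 1.8635
beam 6: φ=90°, α=30°
  cosα=0.8660 sinα=0.5000 | (6,6) | tMaxX 0.9238 tMaxY 0.6800 | tΔX 1.1547 tΔY 2.0000
    t=0.6800 [y] (6,7)
    t=0.9238 [x] (7,7)
    t=2.0785 [x] (8,7) — stop
  → r_6 = 2.0785
beam 7: φ=135°, α=75°
  cosα=0.2588 sinα=0.9659 | (6,6) | tMaxX 3.0910 tMaxY 0.3520 | tΔX 3.8637 tΔY 1.0353
    t=0.3520 [y] (6,7)
    t=1.3873 [y] (6,8) — stop
  → r_7 = 1.3873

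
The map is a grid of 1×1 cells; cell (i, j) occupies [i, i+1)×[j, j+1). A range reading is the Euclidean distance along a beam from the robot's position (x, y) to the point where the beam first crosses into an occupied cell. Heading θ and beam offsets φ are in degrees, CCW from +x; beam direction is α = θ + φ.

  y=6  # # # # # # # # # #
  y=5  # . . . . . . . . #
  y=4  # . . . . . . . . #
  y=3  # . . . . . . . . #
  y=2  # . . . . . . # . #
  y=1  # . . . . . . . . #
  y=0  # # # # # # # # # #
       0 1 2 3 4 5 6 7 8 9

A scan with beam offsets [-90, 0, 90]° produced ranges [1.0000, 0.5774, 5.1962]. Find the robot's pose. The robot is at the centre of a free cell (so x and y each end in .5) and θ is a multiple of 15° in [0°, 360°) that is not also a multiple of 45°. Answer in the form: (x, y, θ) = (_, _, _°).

Candidates: 39 free-cell centres × 16 headings = 624 poses. Raycast each; keep the one whose scan matches to 4 dp.
  (5.5, 1.5, 210°): beam 1 = 5.1962 ≠ 1.0000 ✗
  (5.5, 2.5, 285°): beam 1 = 4.6587 ≠ 1.0000 ✗
  (7.5, 3.5, 345°): beam 1 = 0.5176 ≠ 1.0000 ✗
  (4.5, 4.5, 285°): beam 1 = 3.6235 ≠ 1.0000 ✗
  (2.5, 1.5, 165°): beam 1 = 4.6587 ≠ 1.0000 ✗
  …
  (5.5, 5.5, 120°): r_1=1.0000, r_2=0.5774, r_3=5.1962 — all match ✓
No second candidate reproduces the full scan.

(x, y, θ) = (5.5, 5.5, 120°)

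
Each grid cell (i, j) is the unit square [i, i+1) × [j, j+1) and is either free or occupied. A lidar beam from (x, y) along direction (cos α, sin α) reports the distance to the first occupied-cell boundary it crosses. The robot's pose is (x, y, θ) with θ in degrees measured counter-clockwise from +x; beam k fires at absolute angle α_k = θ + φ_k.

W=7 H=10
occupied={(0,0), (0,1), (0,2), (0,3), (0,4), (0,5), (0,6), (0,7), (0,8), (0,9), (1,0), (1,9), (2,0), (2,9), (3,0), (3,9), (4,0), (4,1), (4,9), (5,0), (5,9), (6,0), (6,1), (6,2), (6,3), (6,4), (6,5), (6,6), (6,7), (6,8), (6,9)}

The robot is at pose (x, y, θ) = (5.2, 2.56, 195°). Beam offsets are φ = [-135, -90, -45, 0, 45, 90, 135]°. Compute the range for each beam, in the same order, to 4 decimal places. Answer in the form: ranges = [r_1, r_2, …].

ranges = [1.6000, 6.6672, 4.8497, 4.3482, 0.6466, 1.6150, 0.9238]

beam 1: φ=-135°, α=60°
  direction (0.5000, 0.8660); cell (5,2); t to first gridline: x 1.6000, y 0.5081 (then +2.0000 / +1.1547)
    (5,3) via y @ 0.5081
    (6,3) via x @ 1.6000  # hit
  → r_1 = 1.6000
beam 2: φ=-90°, α=105°
  direction (-0.2588, 0.9659); cell (5,2); t to first gridline: x 0.7727, y 0.4555 (then +3.8637 / +1.0353)
    (5,3) via y @ 0.4555
    (4,3) via x @ 0.7727
    (4,4) via y @ 1.4908
    (4,5) via y @ 2.5261
    (4,6) via y @ 3.5614
    (4,7) via y @ 4.5966
    (3,7) via x @ 4.6364
    (3,8) via y @ 5.6319
    (3,9) via y @ 6.6672  # hit
  → r_2 = 6.6672
beam 3: φ=-45°, α=150°
  direction (-0.8660, 0.5000); cell (5,2); t to first gridline: x 0.2309, y 0.8800 (then +1.1547 / +2.0000)
    (4,2) via x @ 0.2309
    (4,3) via y @ 0.8800
    (3,3) via x @ 1.3856
    (2,3) via x @ 2.5403
    (2,4) via y @ 2.8800
    (1,4) via x @ 3.6950
    (0,4) via x @ 4.8497  # hit
  → r_3 = 4.8497
beam 4: φ=0°, α=195°
  direction (-0.9659, -0.2588); cell (5,2); t to first gridline: x 0.2071, y 2.1637 (then +1.0353 / +3.8637)
    (4,2) via x @ 0.2071
    (3,2) via x @ 1.2423
    (3,1) via y @ 2.1637
    (2,1) via x @ 2.2776
    (1,1) via x @ 3.3129
    (0,1) via x @ 4.3482  # hit
  → r_4 = 4.3482
beam 5: φ=45°, α=240°
  direction (-0.5000, -0.8660); cell (5,2); t to first gridline: x 0.4000, y 0.6466 (then +2.0000 / +1.1547)
    (4,2) via x @ 0.4000
    (4,1) via y @ 0.6466  # hit
  → r_5 = 0.6466
beam 6: φ=90°, α=285°
  direction (0.2588, -0.9659); cell (5,2); t to first gridline: x 3.0910, y 0.5798 (then +3.8637 / +1.0353)
    (5,1) via y @ 0.5798
    (5,0) via y @ 1.6150  # hit
  → r_6 = 1.6150
beam 7: φ=135°, α=330°
  direction (0.8660, -0.5000); cell (5,2); t to first gridline: x 0.9238, y 1.1200 (then +1.1547 / +2.0000)
    (6,2) via x @ 0.9238  # hit
  → r_7 = 0.9238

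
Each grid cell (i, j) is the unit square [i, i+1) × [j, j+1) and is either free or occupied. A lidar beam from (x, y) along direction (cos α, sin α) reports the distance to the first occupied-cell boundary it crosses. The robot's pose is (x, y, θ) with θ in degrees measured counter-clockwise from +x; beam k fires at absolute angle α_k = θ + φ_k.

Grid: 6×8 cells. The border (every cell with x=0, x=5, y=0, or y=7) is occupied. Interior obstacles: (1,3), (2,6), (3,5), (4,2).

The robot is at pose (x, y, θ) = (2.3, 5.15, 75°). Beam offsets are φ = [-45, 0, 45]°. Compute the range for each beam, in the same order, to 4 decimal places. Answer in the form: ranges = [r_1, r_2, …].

beam 1: φ=-45°, α=30°
  cosα=0.8660 sinα=0.5000 | (2,5) | tMaxX 0.8083 tMaxY 1.7000 | tΔX 1.1547 tΔY 2.0000
    t=0.8083 [x] (3,5) — stop
  → r_1 = 0.8083
beam 2: φ=0°, α=75°
  cosα=0.2588 sinα=0.9659 | (2,5) | tMaxX 2.7046 tMaxY 0.8800 | tΔX 3.8637 tΔY 1.0353
    t=0.8800 [y] (2,6) — stop
  → r_2 = 0.8800
beam 3: φ=45°, α=120°
  cosα=-0.5000 sinα=0.8660 | (2,5) | tMaxX 0.6000 tMaxY 0.9815 | tΔX 2.0000 tΔY 1.1547
    t=0.6000 [x] (1,5)
    t=0.9815 [y] (1,6)
    t=2.1362 [y] (1,7) — stop
  → r_3 = 2.1362

ranges = [0.8083, 0.8800, 2.1362]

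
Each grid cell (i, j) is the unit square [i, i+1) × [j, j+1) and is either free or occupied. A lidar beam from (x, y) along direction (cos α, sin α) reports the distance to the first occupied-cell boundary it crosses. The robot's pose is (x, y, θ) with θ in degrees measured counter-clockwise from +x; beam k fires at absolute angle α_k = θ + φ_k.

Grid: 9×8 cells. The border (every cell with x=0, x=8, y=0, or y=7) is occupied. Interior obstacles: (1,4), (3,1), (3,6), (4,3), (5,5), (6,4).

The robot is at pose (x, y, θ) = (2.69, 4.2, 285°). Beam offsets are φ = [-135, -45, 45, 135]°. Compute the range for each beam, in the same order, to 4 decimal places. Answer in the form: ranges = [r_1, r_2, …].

beam 1: φ=-135°, α=150°
  d=(-0.8660,0.5000)  start (2,4)  tX=0.7967 tY=1.6000  stride 1/|dx|=1.1547 1/|dy|=2.0000
    cross x-line → (1,4), t=0.7967 (wall)
  → r_1 = 0.7967
beam 2: φ=-45°, α=240°
  d=(-0.5000,-0.8660)  start (2,4)  tX=1.3800 tY=0.2309  stride 1/|dx|=2.0000 1/|dy|=1.1547
    cross y-line → (2,3), t=0.2309
    cross x-line → (1,3), t=1.3800
    cross y-line → (1,2), t=1.3856
    cross y-line → (1,1), t=2.5403
    cross x-line → (0,1), t=3.3800 (wall)
  → r_2 = 3.3800
beam 3: φ=45°, α=330°
  d=(0.8660,-0.5000)  start (2,4)  tX=0.3580 tY=0.4000  stride 1/|dx|=1.1547 1/|dy|=2.0000
    cross x-line → (3,4), t=0.3580
    cross y-line → (3,3), t=0.4000
    cross x-line → (4,3), t=1.5127 (wall)
  → r_3 = 1.5127
beam 4: φ=135°, α=60°
  d=(0.5000,0.8660)  start (2,4)  tX=0.6200 tY=0.9238  stride 1/|dx|=2.0000 1/|dy|=1.1547
    cross x-line → (3,4), t=0.6200
    cross y-line → (3,5), t=0.9238
    cross y-line → (3,6), t=2.0785 (wall)
  → r_4 = 2.0785

ranges = [0.7967, 3.3800, 1.5127, 2.0785]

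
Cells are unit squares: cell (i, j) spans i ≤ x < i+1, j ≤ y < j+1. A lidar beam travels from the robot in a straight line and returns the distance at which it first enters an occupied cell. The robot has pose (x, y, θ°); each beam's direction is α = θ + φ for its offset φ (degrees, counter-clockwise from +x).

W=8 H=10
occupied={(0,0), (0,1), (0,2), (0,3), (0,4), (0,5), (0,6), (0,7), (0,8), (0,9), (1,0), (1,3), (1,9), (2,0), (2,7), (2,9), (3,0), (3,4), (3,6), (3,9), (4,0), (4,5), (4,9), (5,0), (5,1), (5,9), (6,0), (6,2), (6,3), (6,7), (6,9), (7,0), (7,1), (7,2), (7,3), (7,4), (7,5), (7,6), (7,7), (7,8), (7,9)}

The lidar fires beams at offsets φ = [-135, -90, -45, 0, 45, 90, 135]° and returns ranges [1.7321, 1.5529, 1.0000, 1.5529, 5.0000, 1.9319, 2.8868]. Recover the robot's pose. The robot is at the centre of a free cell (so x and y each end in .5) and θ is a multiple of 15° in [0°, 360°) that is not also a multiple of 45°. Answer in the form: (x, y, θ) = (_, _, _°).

(x, y, θ) = (4.5, 2.5, 15°)

The pose lattice has 39·16 = 624 candidates. Test each by forward raycasting.
  (6.5, 8.5, 75°): beam 1 = 0.5774 ≠ 1.7321 ✗
  (1.5, 7.5, 285°): beam 1 = 0.5774 ≠ 1.7321 ✗
  (2.5, 3.5, 15°): beam 1 = 2.8868 ≠ 1.7321 ✗
  (5.5, 4.5, 60°): beam 1 = 1.9319 ≠ 1.7321 ✗
  …
  (4.5, 2.5, 15°): r_1=1.7321, r_2=1.5529, r_3=1.0000, r_4=1.5529, r_5=5.0000, r_6=1.9319, r_7=2.8868 — all match ✓
No second candidate reproduces the full scan.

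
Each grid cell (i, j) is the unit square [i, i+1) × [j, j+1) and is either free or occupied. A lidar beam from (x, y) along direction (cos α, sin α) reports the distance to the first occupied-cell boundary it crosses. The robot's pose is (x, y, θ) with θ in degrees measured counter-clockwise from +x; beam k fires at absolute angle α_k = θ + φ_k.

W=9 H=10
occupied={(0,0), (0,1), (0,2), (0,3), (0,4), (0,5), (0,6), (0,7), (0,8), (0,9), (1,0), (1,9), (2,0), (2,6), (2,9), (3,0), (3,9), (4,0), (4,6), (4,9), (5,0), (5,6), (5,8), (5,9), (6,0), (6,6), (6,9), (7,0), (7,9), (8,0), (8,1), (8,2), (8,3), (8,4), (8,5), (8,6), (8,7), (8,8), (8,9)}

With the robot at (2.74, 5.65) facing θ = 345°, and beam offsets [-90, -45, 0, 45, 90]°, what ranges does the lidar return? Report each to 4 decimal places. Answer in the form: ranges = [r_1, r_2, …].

ranges = [4.8140, 5.3694, 5.4456, 1.4549, 0.3623]

beam 1: φ=-90°, α=255°
  d=(-0.2588,-0.9659)  start (2,5)  tX=2.8591 tY=0.6729  stride 1/|dx|=3.8637 1/|dy|=1.0353
    cross y-line → (2,4), t=0.6729
    cross y-line → (2,3), t=1.7082
    cross y-line → (2,2), t=2.7435
    cross x-line → (1,2), t=2.8591
    cross y-line → (1,1), t=3.7788
    cross y-line → (1,0), t=4.8140 (wall)
  → r_1 = 4.8140
beam 2: φ=-45°, α=300°
  d=(0.5000,-0.8660)  start (2,5)  tX=0.5200 tY=0.7506  stride 1/|dx|=2.0000 1/|dy|=1.1547
    cross x-line → (3,5), t=0.5200
    cross y-line → (3,4), t=0.7506
    cross y-line → (3,3), t=1.9053
    cross x-line → (4,3), t=2.5200
    cross y-line → (4,2), t=3.0600
    cross y-line → (4,1), t=4.2147
    cross x-line → (5,1), t=4.5200
    cross y-line → (5,0), t=5.3694 (wall)
  → r_2 = 5.3694
beam 3: φ=0°, α=345°
  d=(0.9659,-0.2588)  start (2,5)  tX=0.2692 tY=2.5114  stride 1/|dx|=1.0353 1/|dy|=3.8637
    cross x-line → (3,5), t=0.2692
    cross x-line → (4,5), t=1.3044
    cross x-line → (5,5), t=2.3397
    cross y-line → (5,4), t=2.5114
    cross x-line → (6,4), t=3.3750
    cross x-line → (7,4), t=4.4103
    cross x-line → (8,4), t=5.4456 (wall)
  → r_3 = 5.4456
beam 4: φ=45°, α=30°
  d=(0.8660,0.5000)  start (2,5)  tX=0.3002 tY=0.7000  stride 1/|dx|=1.1547 1/|dy|=2.0000
    cross x-line → (3,5), t=0.3002
    cross y-line → (3,6), t=0.7000
    cross x-line → (4,6), t=1.4549 (wall)
  → r_4 = 1.4549
beam 5: φ=90°, α=75°
  d=(0.2588,0.9659)  start (2,5)  tX=1.0046 tY=0.3623  stride 1/|dx|=3.8637 1/|dy|=1.0353
    cross y-line → (2,6), t=0.3623 (wall)
  → r_5 = 0.3623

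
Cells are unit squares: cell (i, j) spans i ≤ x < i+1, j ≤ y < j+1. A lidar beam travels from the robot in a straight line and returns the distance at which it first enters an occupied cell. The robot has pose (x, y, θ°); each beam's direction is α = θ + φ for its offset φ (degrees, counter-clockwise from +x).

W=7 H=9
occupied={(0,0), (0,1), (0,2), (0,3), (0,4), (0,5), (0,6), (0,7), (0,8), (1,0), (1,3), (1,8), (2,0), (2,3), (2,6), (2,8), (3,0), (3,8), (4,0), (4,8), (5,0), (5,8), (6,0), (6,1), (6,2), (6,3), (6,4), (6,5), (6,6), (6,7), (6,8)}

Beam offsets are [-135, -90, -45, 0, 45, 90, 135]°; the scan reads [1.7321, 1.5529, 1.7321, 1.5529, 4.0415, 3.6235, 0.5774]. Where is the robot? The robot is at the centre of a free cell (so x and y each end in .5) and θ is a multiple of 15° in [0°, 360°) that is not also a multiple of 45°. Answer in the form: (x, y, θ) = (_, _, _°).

Enumerate (i+0.5, j+0.5, θ) over the 32 free cells and 16 admissible headings. For each, cast all 7 beams and compare to the given ranges.
  (1.5, 7.5, 165°): beam 1 = 1.0000 ≠ 1.7321 ✗
  (4.5, 2.5, 60°): beam 1 = 1.5529 ≠ 1.7321 ✗
  (3.5, 3.5, 195°): beam 1 = 5.0000 ≠ 1.7321 ✗
  (4.5, 5.5, 165°): beam 2 = 2.5882 ≠ 1.5529 ✗
  …
  (2.5, 5.5, 285°): r_1=1.7321, r_2=1.5529, r_3=1.7321, r_4=1.5529, r_5=4.0415, r_6=3.6235, r_7=0.5774 — all match ✓
No second candidate reproduces the full scan.

(x, y, θ) = (2.5, 5.5, 285°)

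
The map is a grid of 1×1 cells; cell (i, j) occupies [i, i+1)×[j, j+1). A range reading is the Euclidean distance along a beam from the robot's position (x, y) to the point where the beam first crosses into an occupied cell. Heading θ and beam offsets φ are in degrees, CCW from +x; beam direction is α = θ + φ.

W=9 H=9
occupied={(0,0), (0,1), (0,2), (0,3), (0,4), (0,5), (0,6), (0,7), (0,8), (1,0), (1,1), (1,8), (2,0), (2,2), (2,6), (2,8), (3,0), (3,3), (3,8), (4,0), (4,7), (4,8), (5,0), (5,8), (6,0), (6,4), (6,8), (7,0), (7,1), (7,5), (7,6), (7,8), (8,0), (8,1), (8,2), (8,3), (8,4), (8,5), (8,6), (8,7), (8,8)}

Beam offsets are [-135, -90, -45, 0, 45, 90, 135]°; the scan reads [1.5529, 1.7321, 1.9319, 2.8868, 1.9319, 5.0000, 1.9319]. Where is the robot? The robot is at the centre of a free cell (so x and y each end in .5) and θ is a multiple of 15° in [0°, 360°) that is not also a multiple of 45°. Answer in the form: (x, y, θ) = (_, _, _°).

(x, y, θ) = (5.5, 2.5, 30°)

Candidates: 40 free-cell centres × 16 headings = 640 poses. Raycast each; keep the one whose scan matches to 4 dp.
  (5.5, 7.5, 75°): beam 1 = 2.8868 ≠ 1.5529 ✗
  (2.5, 4.5, 105°): beam 1 = 1.0000 ≠ 1.5529 ✗
  (1.5, 7.5, 165°): beam 1 = 1.0000 ≠ 1.5529 ✗
  …
  (5.5, 2.5, 30°): r_1=1.5529, r_2=1.7321, r_3=1.9319, r_4=2.8868, r_5=1.9319, r_6=5.0000, r_7=1.9319 — all match ✓
Unique over the lattice → pose = (5.5, 2.5, 30°).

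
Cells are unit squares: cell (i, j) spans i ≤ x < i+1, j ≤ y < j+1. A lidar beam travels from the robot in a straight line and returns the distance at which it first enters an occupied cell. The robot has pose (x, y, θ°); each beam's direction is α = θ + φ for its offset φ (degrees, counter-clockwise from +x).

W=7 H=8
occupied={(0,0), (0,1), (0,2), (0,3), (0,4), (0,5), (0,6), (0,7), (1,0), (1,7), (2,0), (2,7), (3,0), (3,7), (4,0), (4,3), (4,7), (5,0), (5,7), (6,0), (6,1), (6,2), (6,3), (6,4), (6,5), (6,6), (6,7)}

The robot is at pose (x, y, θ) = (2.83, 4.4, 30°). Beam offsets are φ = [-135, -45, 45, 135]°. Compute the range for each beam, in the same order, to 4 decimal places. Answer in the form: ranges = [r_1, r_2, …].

ranges = [3.5199, 1.5455, 2.6917, 1.8946]

beam 1: φ=-135°, α=255°
  cosα=-0.2588 sinα=-0.9659 | (2,4) | tMaxX 3.2069 tMaxY 0.4141 | tΔX 3.8637 tΔY 1.0353
    t=0.4141 [y] (2,3)
    t=1.4494 [y] (2,2)
    t=2.4847 [y] (2,1)
    t=3.2069 [x] (1,1)
    t=3.5199 [y] (1,0) — stop
  → r_1 = 3.5199
beam 2: φ=-45°, α=345°
  cosα=0.9659 sinα=-0.2588 | (2,4) | tMaxX 0.1760 tMaxY 1.5455 | tΔX 1.0353 tΔY 3.8637
    t=0.1760 [x] (3,4)
    t=1.2113 [x] (4,4)
    t=1.5455 [y] (4,3) — stop
  → r_2 = 1.5455
beam 3: φ=45°, α=75°
  cosα=0.2588 sinα=0.9659 | (2,4) | tMaxX 0.6568 tMaxY 0.6212 | tΔX 3.8637 tΔY 1.0353
    t=0.6212 [y] (2,5)
    t=0.6568 [x] (3,5)
    t=1.6564 [y] (3,6)
    t=2.6917 [y] (3,7) — stop
  → r_3 = 2.6917
beam 4: φ=135°, α=165°
  cosα=-0.9659 sinα=0.2588 | (2,4) | tMaxX 0.8593 tMaxY 2.3182 | tΔX 1.0353 tΔY 3.8637
    t=0.8593 [x] (1,4)
    t=1.8946 [x] (0,4) — stop
  → r_4 = 1.8946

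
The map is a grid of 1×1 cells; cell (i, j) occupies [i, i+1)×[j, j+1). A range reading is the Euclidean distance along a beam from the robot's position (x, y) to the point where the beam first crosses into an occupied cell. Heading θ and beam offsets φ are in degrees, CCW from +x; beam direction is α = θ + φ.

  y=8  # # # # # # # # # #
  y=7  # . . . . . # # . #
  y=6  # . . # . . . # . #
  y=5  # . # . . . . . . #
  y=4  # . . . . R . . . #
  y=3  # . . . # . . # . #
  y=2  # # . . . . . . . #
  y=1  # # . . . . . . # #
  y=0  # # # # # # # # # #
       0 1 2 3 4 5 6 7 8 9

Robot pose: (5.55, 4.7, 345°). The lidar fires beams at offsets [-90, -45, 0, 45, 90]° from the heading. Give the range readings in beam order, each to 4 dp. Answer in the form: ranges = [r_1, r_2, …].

beam 1: φ=-90°, α=255°
  cosα=-0.2588 sinα=-0.9659 | (5,4) | tMaxX 2.1250 tMaxY 0.7247 | tΔX 3.8637 tΔY 1.0353
    t=0.7247 [y] (5,3)
    t=1.7600 [y] (5,2)
    t=2.1250 [x] (4,2)
    t=2.7952 [y] (4,1)
    t=3.8305 [y] (4,0) — stop
  → r_1 = 3.8305
beam 2: φ=-45°, α=300°
  cosα=0.5000 sinα=-0.8660 | (5,4) | tMaxX 0.9000 tMaxY 0.8083 | tΔX 2.0000 tΔY 1.1547
    t=0.8083 [y] (5,3)
    t=0.9000 [x] (6,3)
    t=1.9630 [y] (6,2)
    t=2.9000 [x] (7,2)
    t=3.1177 [y] (7,1)
    t=4.2724 [y] (7,0) — stop
  → r_2 = 4.2724
beam 3: φ=0°, α=345°
  cosα=0.9659 sinα=-0.2588 | (5,4) | tMaxX 0.4659 tMaxY 2.7046 | tΔX 1.0353 tΔY 3.8637
    t=0.4659 [x] (6,4)
    t=1.5012 [x] (7,4)
    t=2.5364 [x] (8,4)
    t=2.7046 [y] (8,3)
    t=3.5717 [x] (9,3) — stop
  → r_3 = 3.5717
beam 4: φ=45°, α=30°
  cosα=0.8660 sinα=0.5000 | (5,4) | tMaxX 0.5196 tMaxY 0.6000 | tΔX 1.1547 tΔY 2.0000
    t=0.5196 [x] (6,4)
    t=0.6000 [y] (6,5)
    t=1.6743 [x] (7,5)
    t=2.6000 [y] (7,6) — stop
  → r_4 = 2.6000
beam 5: φ=90°, α=75°
  cosα=0.2588 sinα=0.9659 | (5,4) | tMaxX 1.7387 tMaxY 0.3106 | tΔX 3.8637 tΔY 1.0353
    t=0.3106 [y] (5,5)
    t=1.3459 [y] (5,6)
    t=1.7387 [x] (6,6)
    t=2.3811 [y] (6,7) — stop
  → r_5 = 2.3811

ranges = [3.8305, 4.2724, 3.5717, 2.6000, 2.3811]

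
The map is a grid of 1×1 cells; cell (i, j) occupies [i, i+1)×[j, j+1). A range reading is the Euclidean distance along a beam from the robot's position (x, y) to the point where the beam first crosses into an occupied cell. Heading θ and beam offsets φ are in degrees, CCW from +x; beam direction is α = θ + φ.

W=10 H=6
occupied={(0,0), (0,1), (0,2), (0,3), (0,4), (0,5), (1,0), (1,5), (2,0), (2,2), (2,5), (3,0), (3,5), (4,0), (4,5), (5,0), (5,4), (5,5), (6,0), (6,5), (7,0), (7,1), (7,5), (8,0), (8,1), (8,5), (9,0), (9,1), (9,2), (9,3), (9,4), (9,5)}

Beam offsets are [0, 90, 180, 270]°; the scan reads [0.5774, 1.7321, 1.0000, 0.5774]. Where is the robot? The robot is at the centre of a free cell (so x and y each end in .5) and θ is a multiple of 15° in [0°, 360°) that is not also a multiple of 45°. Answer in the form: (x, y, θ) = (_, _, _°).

(x, y, θ) = (1.5, 4.5, 210°)

Candidates: 28 free-cell centres × 16 headings = 448 poses. Raycast each; keep the one whose scan matches to 4 dp.
  (1.5, 1.5, 285°): beam 1 = 0.5176 ≠ 0.5774 ✗
  (2.5, 3.5, 255°): beam 1 = 0.5176 ≠ 0.5774 ✗
  (8.5, 2.5, 60°): beam 1 = 1.0000 ≠ 0.5774 ✗
  (2.5, 3.5, 285°): beam 1 = 0.5176 ≠ 0.5774 ✗
  …
  (1.5, 4.5, 210°): r_1=0.5774, r_2=1.7321, r_3=1.0000, r_4=0.5774 — all match ✓
Unique over the lattice → pose = (1.5, 4.5, 210°).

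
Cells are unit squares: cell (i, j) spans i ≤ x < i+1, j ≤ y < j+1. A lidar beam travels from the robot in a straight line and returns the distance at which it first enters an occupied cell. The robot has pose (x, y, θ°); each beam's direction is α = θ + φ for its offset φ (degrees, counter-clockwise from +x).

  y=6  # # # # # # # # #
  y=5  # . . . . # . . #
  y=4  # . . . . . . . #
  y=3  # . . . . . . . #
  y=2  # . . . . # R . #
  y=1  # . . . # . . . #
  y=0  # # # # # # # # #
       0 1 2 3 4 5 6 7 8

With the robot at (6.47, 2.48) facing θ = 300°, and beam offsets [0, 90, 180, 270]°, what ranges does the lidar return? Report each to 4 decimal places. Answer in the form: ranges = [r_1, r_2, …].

ranges = [1.7090, 1.7667, 2.9098, 0.5427]

beam 1: φ=0°, α=300°
  d=(0.5000,-0.8660)  start (6,2)  tX=1.0600 tY=0.5543  stride 1/|dx|=2.0000 1/|dy|=1.1547
    cross y-line → (6,1), t=0.5543
    cross x-line → (7,1), t=1.0600
    cross y-line → (7,0), t=1.7090 (wall)
  → r_1 = 1.7090
beam 2: φ=90°, α=30°
  d=(0.8660,0.5000)  start (6,2)  tX=0.6120 tY=1.0400  stride 1/|dx|=1.1547 1/|dy|=2.0000
    cross x-line → (7,2), t=0.6120
    cross y-line → (7,3), t=1.0400
    cross x-line → (8,3), t=1.7667 (wall)
  → r_2 = 1.7667
beam 3: φ=180°, α=120°
  d=(-0.5000,0.8660)  start (6,2)  tX=0.9400 tY=0.6004  stride 1/|dx|=2.0000 1/|dy|=1.1547
    cross y-line → (6,3), t=0.6004
    cross x-line → (5,3), t=0.9400
    cross y-line → (5,4), t=1.7551
    cross y-line → (5,5), t=2.9098 (wall)
  → r_3 = 2.9098
beam 4: φ=270°, α=210°
  d=(-0.8660,-0.5000)  start (6,2)  tX=0.5427 tY=0.9600  stride 1/|dx|=1.1547 1/|dy|=2.0000
    cross x-line → (5,2), t=0.5427 (wall)
  → r_4 = 0.5427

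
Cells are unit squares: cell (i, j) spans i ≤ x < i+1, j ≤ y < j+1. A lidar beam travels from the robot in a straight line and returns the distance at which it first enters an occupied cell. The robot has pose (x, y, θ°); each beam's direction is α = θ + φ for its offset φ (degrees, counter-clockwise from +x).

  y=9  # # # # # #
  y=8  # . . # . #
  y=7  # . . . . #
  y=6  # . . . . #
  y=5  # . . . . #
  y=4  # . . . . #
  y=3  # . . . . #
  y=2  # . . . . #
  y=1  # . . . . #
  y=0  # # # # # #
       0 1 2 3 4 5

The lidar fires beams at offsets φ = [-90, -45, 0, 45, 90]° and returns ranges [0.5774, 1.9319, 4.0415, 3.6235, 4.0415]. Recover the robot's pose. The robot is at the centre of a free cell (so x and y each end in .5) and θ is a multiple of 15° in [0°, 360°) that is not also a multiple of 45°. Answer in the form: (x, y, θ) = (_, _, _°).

The pose lattice has 31·16 = 496 candidates. Test each by forward raycasting.
  (3.5, 1.5, 195°): beam 1 = 7.7646 ≠ 0.5774 ✗
  (1.5, 3.5, 15°): beam 1 = 2.5882 ≠ 0.5774 ✗
  (2.5, 8.5, 120°): beam 2 = 0.5176 ≠ 1.9319 ✗
  …
  (1.5, 4.5, 300°): r_1=0.5774, r_2=1.9319, r_3=4.0415, r_4=3.6235, r_5=4.0415 — all match ✓
Only this pose fits every beam.

(x, y, θ) = (1.5, 4.5, 300°)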